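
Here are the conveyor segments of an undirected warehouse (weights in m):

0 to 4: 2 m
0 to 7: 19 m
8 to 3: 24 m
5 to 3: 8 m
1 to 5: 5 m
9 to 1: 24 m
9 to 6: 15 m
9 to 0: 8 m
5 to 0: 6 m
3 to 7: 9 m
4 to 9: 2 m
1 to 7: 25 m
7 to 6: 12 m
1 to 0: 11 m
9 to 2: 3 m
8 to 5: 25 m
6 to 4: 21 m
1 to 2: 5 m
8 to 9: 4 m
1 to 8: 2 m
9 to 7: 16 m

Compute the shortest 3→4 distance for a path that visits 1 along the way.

Best 3 to 1: 3 → 5 → 1 costing 13
Best 1 to 4: 1 → 8 → 9 → 4 costing 8
Total via 1: 13 + 8 = 21 m.

21 m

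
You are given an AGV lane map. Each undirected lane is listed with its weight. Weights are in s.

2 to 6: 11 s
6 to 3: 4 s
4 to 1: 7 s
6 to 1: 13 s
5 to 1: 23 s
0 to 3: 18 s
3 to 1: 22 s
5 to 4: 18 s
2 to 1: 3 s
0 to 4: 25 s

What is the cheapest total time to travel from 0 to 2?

33 s

Settle nodes by increasing distance from 0:
0: 0
3: 18  (via 0)
6: 22  (via 3)
4: 25  (via 0)
1: 32  (via 4)
2: 33  (via 6)
Shortest route: 0–3–6–2 = 33 s.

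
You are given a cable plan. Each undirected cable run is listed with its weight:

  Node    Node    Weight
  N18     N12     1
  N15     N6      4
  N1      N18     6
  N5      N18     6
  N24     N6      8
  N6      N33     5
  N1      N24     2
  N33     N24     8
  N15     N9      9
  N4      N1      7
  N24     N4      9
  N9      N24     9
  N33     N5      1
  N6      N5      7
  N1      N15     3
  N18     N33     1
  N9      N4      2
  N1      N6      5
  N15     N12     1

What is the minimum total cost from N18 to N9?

11

Enumerating some paths:
N18 → N12 → N15 → N1 → N4 → N9: 1+1+3+7+2 = 14
N18 → N1 → N4 → N9: 6+7+2 = 15
N18 → N12 → N15 → N9: 1+1+9 = 11
N18 → N12 → N15 → N1 → N24 → N9: 1+1+3+2+9 = 16
Cheapest is N18 → N12 → N15 → N9 at 11.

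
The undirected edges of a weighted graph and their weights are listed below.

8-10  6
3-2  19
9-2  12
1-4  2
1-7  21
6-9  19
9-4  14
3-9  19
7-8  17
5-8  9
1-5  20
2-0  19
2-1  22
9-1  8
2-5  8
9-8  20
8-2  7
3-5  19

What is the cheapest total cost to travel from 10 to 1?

Shortest distances from 10:
10: 0
8: 6  (via 10)
2: 13  (via 8)
5: 15  (via 8)
7: 23  (via 8)
9: 25  (via 2)
0: 32  (via 2)
3: 32  (via 2)
1: 33  (via 9)
Shortest route: 10–8–2–9–1 = 33.

33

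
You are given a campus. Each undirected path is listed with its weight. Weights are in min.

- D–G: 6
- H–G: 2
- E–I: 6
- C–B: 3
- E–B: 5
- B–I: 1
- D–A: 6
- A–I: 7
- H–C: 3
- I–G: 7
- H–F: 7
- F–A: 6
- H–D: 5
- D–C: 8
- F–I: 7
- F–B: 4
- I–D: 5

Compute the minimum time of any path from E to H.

Running Dijkstra from E:
E: 0
B: 5  (via E)
I: 6  (via E)
C: 8  (via B)
F: 9  (via B)
D: 11  (via I)
H: 11  (via C)
Shortest route: E → B → C → H = 11 min.

11 min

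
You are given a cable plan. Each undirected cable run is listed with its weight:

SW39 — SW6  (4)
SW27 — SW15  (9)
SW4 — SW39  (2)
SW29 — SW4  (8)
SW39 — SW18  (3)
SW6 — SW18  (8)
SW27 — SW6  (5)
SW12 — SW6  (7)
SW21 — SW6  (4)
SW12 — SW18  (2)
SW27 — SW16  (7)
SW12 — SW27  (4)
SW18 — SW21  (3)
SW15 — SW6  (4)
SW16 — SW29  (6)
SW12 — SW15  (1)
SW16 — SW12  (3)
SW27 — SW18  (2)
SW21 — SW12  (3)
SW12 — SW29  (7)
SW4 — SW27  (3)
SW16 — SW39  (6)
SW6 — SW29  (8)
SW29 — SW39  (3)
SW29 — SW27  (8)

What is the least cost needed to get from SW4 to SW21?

8

Compare a few routes:
SW4–SW27–SW12–SW21: 3+4+3 = 10
SW4–SW39–SW18–SW21: 2+3+3 = 8
SW4–SW27–SW18–SW12–SW21: 3+2+2+3 = 10
Cheapest is SW4–SW39–SW18–SW21 at 8.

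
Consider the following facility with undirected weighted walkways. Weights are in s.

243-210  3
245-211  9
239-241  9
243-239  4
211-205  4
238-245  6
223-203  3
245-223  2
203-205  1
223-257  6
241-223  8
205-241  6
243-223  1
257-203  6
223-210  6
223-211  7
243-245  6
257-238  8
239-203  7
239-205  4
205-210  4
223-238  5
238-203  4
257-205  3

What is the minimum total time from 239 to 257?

Shortest distances from 239:
239: 0
205: 4  (via 239)
243: 4  (via 239)
223: 5  (via 243)
203: 5  (via 205)
245: 7  (via 223)
210: 7  (via 243)
257: 7  (via 205)
Shortest route: 239 → 205 → 257 = 7 s.

7 s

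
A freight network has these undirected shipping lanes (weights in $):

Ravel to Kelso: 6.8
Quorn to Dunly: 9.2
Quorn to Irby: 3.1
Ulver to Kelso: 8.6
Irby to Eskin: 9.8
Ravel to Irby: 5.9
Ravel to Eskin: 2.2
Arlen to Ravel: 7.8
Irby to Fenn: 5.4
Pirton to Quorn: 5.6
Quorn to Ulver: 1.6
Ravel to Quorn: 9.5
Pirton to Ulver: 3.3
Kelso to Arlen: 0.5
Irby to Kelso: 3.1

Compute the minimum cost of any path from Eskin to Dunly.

$20.4

Enumerating some paths:
Eskin - Irby - Quorn - Dunly: 9.8+3.1+9.2 = 22.1
Eskin - Ravel - Irby - Quorn - Dunly: 2.2+5.9+3.1+9.2 = 20.4
Eskin - Ravel - Quorn - Dunly: 2.2+9.5+9.2 = 20.9
The minimum is $20.4 via Eskin - Ravel - Irby - Quorn - Dunly.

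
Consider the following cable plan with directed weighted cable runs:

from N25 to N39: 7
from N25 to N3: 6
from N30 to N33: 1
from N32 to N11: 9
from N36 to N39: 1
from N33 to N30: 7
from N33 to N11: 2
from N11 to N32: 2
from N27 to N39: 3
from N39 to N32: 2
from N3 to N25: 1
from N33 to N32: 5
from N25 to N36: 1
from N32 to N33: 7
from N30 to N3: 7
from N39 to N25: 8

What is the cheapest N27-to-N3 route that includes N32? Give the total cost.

Shortest N27→N32: N27–N39–N32 = 5
Shortest N32→N3: N32–N33–N30–N3 = 21
Total via N32: 5 + 21 = 26.

26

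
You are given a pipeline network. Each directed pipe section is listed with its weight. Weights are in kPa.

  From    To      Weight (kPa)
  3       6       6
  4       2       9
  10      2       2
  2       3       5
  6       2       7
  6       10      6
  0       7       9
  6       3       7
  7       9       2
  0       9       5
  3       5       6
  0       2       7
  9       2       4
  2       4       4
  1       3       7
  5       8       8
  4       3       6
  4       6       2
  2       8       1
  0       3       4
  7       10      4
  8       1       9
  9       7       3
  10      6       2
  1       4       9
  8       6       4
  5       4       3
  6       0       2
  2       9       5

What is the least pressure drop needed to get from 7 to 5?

Settle nodes by increasing distance from 7:
7: 0
9: 2  (via 7)
10: 4  (via 7)
2: 6  (via 9)
6: 6  (via 10)
8: 7  (via 2)
0: 8  (via 6)
4: 10  (via 2)
3: 11  (via 2)
1: 16  (via 8)
5: 17  (via 3)
Shortest route: 7 → 9 → 2 → 3 → 5 = 17 kPa.

17 kPa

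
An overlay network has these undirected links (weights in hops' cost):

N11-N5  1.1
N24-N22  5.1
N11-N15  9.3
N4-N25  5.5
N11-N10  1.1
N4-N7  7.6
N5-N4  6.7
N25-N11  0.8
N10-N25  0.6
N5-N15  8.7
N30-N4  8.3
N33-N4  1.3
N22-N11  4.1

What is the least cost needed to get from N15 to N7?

23 hops' cost

Candidate routes:
N15 - N11 - N25 - N4 - N7: 9.3+0.8+5.5+7.6 = 23.2
N15 - N5 - N4 - N7: 8.7+6.7+7.6 = 23
Cheapest is N15 - N5 - N4 - N7 at 23 hops' cost.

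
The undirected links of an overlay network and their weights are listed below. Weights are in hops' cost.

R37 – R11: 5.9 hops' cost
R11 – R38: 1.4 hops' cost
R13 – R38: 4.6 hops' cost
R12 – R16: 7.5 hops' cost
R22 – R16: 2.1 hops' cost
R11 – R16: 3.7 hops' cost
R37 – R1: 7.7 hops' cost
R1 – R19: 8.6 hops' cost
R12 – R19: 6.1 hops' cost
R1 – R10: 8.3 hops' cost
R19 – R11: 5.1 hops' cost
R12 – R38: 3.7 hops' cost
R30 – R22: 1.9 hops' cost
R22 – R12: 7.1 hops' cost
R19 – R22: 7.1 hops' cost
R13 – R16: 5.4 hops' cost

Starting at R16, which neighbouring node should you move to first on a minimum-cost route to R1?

R11

Compare a few routes:
R16 - R11 - R19 - R1: 3.7+5.1+8.6 = 17.4
R16 - R11 - R37 - R1: 3.7+5.9+7.7 = 17.3
The minimum is 17.3 hops' cost via R16 - R11 - R37 - R1.
So from R16 the first move is to R11.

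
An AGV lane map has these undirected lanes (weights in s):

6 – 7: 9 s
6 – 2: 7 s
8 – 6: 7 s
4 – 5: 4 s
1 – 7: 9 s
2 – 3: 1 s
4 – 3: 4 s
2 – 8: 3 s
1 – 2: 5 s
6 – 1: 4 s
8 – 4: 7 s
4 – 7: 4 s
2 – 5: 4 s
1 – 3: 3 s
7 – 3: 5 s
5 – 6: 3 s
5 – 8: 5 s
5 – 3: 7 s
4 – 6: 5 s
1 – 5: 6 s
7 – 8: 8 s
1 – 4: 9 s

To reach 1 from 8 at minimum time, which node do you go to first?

Enumerating some paths:
8 → 2 → 3 → 1: 3+1+3 = 7
8 → 5 → 1: 5+6 = 11
8 → 2 → 1: 3+5 = 8
8 → 6 → 1: 7+4 = 11
Cheapest is 8 → 2 → 3 → 1 at 7 s.
So from 8 the first move is to 2.

2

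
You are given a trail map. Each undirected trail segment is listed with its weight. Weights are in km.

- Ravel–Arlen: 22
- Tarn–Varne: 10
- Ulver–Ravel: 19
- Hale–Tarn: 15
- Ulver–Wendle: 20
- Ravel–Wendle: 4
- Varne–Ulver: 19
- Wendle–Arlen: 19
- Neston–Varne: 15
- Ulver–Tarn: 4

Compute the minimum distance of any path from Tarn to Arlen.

Settle nodes by increasing distance from Tarn:
Tarn: 0
Ulver: 4  (via Tarn)
Varne: 10  (via Tarn)
Hale: 15  (via Tarn)
Ravel: 23  (via Ulver)
Wendle: 24  (via Ulver)
Neston: 25  (via Varne)
Arlen: 43  (via Wendle)
Shortest route: Tarn–Ulver–Wendle–Arlen = 43 km.

43 km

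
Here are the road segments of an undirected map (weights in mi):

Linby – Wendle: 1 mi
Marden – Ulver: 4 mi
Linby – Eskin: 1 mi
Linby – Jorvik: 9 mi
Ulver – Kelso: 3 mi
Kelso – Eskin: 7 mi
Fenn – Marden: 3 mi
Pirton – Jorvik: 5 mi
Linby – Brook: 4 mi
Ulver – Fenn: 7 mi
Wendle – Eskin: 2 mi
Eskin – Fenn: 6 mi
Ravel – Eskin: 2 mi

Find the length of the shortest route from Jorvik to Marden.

Settle nodes by increasing distance from Jorvik:
Jorvik: 0
Pirton: 5  (via Jorvik)
Linby: 9  (via Jorvik)
Eskin: 10  (via Linby)
Wendle: 10  (via Linby)
Ravel: 12  (via Eskin)
Brook: 13  (via Linby)
Fenn: 16  (via Eskin)
Kelso: 17  (via Eskin)
Marden: 19  (via Fenn)
Shortest route: Jorvik → Linby → Eskin → Fenn → Marden = 19 mi.

19 mi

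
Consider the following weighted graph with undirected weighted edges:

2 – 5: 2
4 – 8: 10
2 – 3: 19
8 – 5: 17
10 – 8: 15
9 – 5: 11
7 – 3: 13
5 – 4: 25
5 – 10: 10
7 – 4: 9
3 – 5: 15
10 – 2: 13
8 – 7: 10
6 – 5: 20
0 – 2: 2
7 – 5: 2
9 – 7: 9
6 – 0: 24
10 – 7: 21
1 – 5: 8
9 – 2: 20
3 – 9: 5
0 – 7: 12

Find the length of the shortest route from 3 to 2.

17

Settle nodes by increasing distance from 3:
3: 0
9: 5  (via 3)
7: 13  (via 3)
5: 15  (via 3)
2: 17  (via 5)
Shortest route: 3 → 5 → 2 = 17.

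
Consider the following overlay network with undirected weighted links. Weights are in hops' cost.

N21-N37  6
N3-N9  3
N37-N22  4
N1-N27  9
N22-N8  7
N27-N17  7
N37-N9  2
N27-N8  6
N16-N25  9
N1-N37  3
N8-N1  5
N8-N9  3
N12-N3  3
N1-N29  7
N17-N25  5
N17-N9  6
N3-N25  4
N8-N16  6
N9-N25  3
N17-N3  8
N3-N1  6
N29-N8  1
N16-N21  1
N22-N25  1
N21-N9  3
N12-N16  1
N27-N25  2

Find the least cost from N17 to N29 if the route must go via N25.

12 hops' cost

Best N17 to N25: N17–N25 costing 5
Best N25 to N29: N25–N9–N8–N29 costing 7
Total via N25: 5 + 7 = 12 hops' cost.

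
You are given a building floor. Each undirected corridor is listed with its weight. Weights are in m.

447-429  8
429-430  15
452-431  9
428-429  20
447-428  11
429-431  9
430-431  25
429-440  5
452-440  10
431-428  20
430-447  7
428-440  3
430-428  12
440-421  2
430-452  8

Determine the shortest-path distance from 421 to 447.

Compare a few routes:
421 - 440 - 428 - 430 - 447: 2+3+12+7 = 24
421 - 440 - 429 - 447: 2+5+8 = 15
421 - 440 - 428 - 447: 2+3+11 = 16
The minimum is 15 m via 421 - 440 - 429 - 447.

15 m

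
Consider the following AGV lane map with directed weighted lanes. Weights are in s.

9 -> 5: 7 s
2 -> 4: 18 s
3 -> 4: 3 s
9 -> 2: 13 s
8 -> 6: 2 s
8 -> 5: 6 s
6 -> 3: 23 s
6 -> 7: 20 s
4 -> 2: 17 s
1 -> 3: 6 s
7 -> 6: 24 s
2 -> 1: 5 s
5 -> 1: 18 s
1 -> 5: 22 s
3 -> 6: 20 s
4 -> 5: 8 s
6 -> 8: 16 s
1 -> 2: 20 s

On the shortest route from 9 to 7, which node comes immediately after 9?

Enumerating some paths:
9–2–4–5–1–3–6–7: 13+18+8+18+6+20+20 = 103
9–2–1–3–6–7: 13+5+6+20+20 = 64
9–5–1–3–6–7: 7+18+6+20+20 = 71
Cheapest is 9–2–1–3–6–7 at 64 s.
So from 9 the first move is to 2.

2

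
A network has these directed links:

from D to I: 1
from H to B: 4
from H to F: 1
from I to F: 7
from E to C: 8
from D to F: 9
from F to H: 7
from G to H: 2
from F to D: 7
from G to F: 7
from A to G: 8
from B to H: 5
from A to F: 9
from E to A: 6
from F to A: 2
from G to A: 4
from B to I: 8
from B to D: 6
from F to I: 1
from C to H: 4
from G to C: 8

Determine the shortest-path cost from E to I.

Shortest distances from E:
E: 0
A: 6  (via E)
C: 8  (via E)
H: 12  (via C)
F: 13  (via H)
G: 14  (via A)
I: 14  (via F)
Shortest route: E → C → H → F → I = 14.

14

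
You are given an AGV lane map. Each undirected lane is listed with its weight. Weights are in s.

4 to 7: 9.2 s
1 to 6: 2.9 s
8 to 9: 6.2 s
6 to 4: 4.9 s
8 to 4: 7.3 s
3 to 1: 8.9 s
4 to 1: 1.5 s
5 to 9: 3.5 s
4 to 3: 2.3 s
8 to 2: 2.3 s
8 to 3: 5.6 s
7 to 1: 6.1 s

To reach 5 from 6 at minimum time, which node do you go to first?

1

Enumerating some paths:
6 → 4 → 8 → 9 → 5: 4.9+7.3+6.2+3.5 = 21.9
6 → 1 → 4 → 3 → 8 → 9 → 5: 2.9+1.5+2.3+5.6+6.2+3.5 = 22
6 → 1 → 4 → 8 → 9 → 5: 2.9+1.5+7.3+6.2+3.5 = 21.4
Cheapest is 6 → 1 → 4 → 8 → 9 → 5 at 21.4 s.
So from 6 the first move is to 1.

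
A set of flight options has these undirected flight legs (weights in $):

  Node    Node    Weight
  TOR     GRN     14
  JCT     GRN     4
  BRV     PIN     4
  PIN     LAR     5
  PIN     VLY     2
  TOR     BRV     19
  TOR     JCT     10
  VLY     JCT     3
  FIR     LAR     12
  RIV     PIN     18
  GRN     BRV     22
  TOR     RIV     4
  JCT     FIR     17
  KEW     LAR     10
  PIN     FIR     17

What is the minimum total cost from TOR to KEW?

Compare a few routes:
TOR → JCT → VLY → PIN → LAR → KEW: 10+3+2+5+10 = 30
TOR → RIV → PIN → LAR → KEW: 4+18+5+10 = 37
Cheapest is TOR → JCT → VLY → PIN → LAR → KEW at $30.

$30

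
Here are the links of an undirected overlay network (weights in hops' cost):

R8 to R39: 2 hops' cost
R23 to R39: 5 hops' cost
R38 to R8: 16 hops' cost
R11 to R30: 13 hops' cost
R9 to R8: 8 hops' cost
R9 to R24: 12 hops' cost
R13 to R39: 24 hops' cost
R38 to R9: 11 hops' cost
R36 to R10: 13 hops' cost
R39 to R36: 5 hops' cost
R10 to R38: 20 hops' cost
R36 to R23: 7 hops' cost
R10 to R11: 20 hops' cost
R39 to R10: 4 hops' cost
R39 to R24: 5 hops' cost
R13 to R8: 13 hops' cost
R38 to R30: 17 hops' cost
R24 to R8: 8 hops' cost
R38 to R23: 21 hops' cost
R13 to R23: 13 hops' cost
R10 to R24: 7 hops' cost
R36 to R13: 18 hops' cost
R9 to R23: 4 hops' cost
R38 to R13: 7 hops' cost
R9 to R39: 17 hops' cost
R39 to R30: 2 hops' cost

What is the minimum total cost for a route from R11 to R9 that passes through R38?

41 hops' cost

Best R11 to R38: R11–R30–R38 costing 30
Shortest R38→R9: R38–R9 = 11
Total via R38: 30 + 11 = 41 hops' cost.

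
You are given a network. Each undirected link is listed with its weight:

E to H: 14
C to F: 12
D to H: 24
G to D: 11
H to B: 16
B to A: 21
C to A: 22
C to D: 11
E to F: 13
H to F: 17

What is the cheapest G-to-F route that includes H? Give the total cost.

52

Shortest G→H: G–D–H = 35
Best H to F: H–F costing 17
Total via H: 35 + 17 = 52.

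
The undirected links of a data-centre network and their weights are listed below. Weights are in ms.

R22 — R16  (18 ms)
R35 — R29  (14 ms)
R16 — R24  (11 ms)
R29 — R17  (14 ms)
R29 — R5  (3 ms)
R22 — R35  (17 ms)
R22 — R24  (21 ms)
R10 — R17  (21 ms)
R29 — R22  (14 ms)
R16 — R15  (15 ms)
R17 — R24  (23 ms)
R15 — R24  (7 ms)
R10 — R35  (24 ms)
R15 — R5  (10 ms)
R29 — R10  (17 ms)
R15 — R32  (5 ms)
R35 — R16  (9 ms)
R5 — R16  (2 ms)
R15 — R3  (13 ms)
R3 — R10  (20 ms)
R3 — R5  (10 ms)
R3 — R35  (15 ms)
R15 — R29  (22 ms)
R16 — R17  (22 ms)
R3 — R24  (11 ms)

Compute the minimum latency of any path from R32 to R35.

Compare a few routes:
R32 - R15 - R5 - R16 - R35: 5+10+2+9 = 26
R32 - R15 - R24 - R16 - R35: 5+7+11+9 = 32
R32 - R15 - R16 - R35: 5+15+9 = 29
R32 - R15 - R5 - R29 - R35: 5+10+3+14 = 32
The minimum is 26 ms via R32 - R15 - R5 - R16 - R35.

26 ms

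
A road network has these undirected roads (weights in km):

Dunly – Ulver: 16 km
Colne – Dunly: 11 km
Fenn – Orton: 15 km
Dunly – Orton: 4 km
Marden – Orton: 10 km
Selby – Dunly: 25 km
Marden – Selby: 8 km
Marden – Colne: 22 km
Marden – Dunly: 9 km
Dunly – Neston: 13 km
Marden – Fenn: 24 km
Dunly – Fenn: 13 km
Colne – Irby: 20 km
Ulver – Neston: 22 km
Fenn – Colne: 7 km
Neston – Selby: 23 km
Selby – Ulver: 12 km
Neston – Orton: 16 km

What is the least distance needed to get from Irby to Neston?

Enumerating some paths:
Irby–Colne–Dunly–Neston: 20+11+13 = 44
Irby–Colne–Fenn–Dunly–Neston: 20+7+13+13 = 53
Irby–Colne–Dunly–Orton–Neston: 20+11+4+16 = 51
The minimum is 44 km via Irby–Colne–Dunly–Neston.

44 km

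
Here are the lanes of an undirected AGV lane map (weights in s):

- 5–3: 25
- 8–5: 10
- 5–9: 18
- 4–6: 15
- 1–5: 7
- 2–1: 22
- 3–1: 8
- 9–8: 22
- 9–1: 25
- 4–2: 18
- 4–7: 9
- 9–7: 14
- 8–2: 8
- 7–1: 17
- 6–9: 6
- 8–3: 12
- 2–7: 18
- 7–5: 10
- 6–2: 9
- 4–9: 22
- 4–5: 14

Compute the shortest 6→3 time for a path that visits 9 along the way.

39 s

Shortest 6→9: 6–9 = 6
Shortest 9→3: 9–1–3 = 33
Total via 9: 6 + 33 = 39 s.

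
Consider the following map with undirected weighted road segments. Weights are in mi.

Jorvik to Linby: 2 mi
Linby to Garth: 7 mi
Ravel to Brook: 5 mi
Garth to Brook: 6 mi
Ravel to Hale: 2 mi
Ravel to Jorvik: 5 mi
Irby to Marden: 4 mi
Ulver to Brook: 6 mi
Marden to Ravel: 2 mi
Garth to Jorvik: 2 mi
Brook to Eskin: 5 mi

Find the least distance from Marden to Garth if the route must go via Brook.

Best Marden to Brook: Marden → Ravel → Brook costing 7
Shortest Brook→Garth: Brook → Garth = 6
Total via Brook: 7 + 6 = 13 mi.

13 mi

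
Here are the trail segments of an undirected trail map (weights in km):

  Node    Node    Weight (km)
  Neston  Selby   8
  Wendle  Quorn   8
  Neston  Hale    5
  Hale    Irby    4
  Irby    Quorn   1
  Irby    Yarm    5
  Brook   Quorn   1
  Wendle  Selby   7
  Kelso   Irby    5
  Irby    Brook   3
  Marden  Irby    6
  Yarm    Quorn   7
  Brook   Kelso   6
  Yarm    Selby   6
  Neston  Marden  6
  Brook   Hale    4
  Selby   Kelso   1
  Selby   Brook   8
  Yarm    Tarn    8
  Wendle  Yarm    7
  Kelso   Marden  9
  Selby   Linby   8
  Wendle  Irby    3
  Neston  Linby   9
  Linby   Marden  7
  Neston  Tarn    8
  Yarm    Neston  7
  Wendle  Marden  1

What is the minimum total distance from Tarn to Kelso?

Shortest distances from Tarn:
Tarn: 0
Yarm: 8  (via Tarn)
Neston: 8  (via Tarn)
Irby: 13  (via Yarm)
Hale: 13  (via Neston)
Marden: 14  (via Neston)
Quorn: 14  (via Irby)
Selby: 14  (via Yarm)
Brook: 15  (via Quorn)
Kelso: 15  (via Selby)
Shortest route: Tarn–Yarm–Selby–Kelso = 15 km.

15 km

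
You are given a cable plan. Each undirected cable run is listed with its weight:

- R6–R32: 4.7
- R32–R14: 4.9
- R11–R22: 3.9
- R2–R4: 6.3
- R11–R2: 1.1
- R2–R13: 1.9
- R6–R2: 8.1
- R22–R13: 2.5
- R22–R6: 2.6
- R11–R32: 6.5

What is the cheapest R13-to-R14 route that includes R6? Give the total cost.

Shortest R13→R6: R13–R22–R6 = 5.1
Shortest R6→R14: R6–R32–R14 = 9.6
Total via R6: 5.1 + 9.6 = 14.7.

14.7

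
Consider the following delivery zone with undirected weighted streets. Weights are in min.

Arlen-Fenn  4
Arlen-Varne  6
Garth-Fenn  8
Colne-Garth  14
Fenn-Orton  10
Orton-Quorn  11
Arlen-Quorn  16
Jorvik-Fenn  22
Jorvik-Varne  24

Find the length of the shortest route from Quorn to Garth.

28 min

Shortest distances from Quorn:
Quorn: 0
Orton: 11  (via Quorn)
Arlen: 16  (via Quorn)
Fenn: 20  (via Arlen)
Varne: 22  (via Arlen)
Garth: 28  (via Fenn)
Shortest route: Quorn → Arlen → Fenn → Garth = 28 min.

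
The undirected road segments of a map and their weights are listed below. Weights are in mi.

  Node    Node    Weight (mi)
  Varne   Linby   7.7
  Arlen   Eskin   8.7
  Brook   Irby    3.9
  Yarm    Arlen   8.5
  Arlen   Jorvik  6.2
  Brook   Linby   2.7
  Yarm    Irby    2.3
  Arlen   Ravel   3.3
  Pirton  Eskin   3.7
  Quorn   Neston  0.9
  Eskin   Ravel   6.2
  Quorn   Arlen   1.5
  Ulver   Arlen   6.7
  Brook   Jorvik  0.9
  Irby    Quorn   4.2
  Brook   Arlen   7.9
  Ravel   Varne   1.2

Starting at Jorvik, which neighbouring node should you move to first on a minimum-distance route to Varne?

Arlen

Enumerating some paths:
Jorvik - Brook - Linby - Varne: 0.9+2.7+7.7 = 11.3
Jorvik - Arlen - Ravel - Varne: 6.2+3.3+1.2 = 10.7
The minimum is 10.7 mi via Jorvik - Arlen - Ravel - Varne.
So from Jorvik the first move is to Arlen.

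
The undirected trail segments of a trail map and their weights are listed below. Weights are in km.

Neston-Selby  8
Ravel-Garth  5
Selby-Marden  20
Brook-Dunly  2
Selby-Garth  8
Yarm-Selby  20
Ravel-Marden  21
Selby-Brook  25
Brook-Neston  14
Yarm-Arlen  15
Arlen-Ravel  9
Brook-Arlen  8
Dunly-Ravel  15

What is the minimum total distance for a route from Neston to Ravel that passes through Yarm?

52 km

Shortest Neston→Yarm: Neston → Selby → Yarm = 28
Shortest Yarm→Ravel: Yarm → Arlen → Ravel = 24
Total via Yarm: 28 + 24 = 52 km.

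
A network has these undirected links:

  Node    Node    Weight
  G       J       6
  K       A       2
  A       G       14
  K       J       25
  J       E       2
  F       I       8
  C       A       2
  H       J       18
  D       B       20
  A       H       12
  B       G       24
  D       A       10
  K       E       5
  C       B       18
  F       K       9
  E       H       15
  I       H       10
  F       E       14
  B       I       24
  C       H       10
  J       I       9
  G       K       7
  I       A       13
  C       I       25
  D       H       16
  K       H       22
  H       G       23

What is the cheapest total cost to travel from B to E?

27

Settle nodes by increasing distance from B:
B: 0
C: 18  (via B)
A: 20  (via C)
D: 20  (via B)
K: 22  (via A)
G: 24  (via B)
I: 24  (via B)
E: 27  (via K)
Shortest route: B–C–A–K–E = 27.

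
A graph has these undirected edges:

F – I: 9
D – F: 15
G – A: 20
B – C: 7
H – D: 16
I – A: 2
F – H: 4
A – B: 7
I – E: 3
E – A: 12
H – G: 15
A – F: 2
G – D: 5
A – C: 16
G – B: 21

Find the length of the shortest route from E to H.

Settle nodes by increasing distance from E:
E: 0
I: 3  (via E)
A: 5  (via I)
F: 7  (via A)
H: 11  (via F)
Shortest route: E–I–A–F–H = 11.

11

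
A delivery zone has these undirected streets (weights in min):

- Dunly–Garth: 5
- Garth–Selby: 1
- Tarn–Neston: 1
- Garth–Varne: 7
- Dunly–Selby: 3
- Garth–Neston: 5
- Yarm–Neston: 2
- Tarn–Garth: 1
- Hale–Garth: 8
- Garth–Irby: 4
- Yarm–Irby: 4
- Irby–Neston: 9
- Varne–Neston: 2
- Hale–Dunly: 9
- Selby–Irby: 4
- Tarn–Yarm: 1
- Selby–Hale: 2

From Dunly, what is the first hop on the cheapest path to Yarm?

Selby

Candidate routes:
Dunly → Selby → Garth → Tarn → Yarm: 3+1+1+1 = 6
Dunly → Selby → Garth → Tarn → Neston → Yarm: 3+1+1+1+2 = 8
Dunly → Garth → Tarn → Yarm: 5+1+1 = 7
Cheapest is Dunly → Selby → Garth → Tarn → Yarm at 6 min.
So from Dunly the first move is to Selby.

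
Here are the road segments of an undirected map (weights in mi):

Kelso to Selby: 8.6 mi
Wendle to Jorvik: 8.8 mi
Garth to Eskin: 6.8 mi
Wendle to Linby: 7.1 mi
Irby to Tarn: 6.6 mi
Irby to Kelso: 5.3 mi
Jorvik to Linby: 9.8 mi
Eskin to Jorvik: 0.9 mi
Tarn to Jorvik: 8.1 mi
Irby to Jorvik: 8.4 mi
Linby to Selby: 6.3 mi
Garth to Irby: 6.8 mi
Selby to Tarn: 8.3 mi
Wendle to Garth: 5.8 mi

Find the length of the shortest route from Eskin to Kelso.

14.6 mi

Candidate routes:
Eskin–Jorvik–Tarn–Irby–Kelso: 0.9+8.1+6.6+5.3 = 20.9
Eskin–Jorvik–Irby–Kelso: 0.9+8.4+5.3 = 14.6
Eskin–Garth–Irby–Kelso: 6.8+6.8+5.3 = 18.9
Eskin–Jorvik–Linby–Selby–Kelso: 0.9+9.8+6.3+8.6 = 25.6
The minimum is 14.6 mi via Eskin–Jorvik–Irby–Kelso.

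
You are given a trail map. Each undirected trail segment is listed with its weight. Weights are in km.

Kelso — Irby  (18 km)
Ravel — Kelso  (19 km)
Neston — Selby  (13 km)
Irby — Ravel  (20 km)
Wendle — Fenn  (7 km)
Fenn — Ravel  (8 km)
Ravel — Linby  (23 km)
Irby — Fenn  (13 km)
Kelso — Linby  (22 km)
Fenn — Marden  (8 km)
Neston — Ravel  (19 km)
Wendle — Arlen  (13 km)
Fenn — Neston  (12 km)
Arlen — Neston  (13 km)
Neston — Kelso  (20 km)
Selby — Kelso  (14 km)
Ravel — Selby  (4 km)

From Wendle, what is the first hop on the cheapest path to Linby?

Candidate routes:
Wendle–Fenn–Ravel–Linby: 7+8+23 = 38
Wendle–Fenn–Ravel–Selby–Kelso–Linby: 7+8+4+14+22 = 55
Wendle–Fenn–Ravel–Kelso–Linby: 7+8+19+22 = 56
Wendle–Fenn–Neston–Selby–Ravel–Linby: 7+12+13+4+23 = 59
The minimum is 38 km via Wendle–Fenn–Ravel–Linby.
So from Wendle the first move is to Fenn.

Fenn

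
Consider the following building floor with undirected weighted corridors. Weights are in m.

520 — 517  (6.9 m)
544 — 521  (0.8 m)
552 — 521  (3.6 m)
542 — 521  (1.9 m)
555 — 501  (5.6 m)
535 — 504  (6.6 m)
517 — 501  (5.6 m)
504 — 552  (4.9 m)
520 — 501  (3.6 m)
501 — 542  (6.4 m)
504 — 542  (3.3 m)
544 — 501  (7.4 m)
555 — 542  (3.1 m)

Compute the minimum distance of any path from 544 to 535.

12.6 m

Shortest distances from 544:
544: 0
521: 0.8  (via 544)
542: 2.7  (via 521)
552: 4.4  (via 521)
555: 5.8  (via 542)
504: 6  (via 542)
501: 7.4  (via 544)
520: 11  (via 501)
535: 12.6  (via 504)
Shortest route: 544–521–542–504–535 = 12.6 m.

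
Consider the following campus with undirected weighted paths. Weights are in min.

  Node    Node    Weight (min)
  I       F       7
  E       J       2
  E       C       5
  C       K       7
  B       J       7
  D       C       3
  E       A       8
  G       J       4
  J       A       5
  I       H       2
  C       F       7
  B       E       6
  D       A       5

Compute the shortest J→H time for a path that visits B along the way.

Shortest J→B: J–B = 7
Shortest B→H: B–E–C–F–I–H = 27
Total via B: 7 + 27 = 34 min.

34 min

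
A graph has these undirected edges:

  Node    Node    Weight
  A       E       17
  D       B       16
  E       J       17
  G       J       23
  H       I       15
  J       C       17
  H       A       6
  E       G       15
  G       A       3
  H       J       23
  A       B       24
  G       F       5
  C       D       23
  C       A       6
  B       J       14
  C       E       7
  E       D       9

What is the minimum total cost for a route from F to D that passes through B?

Best F to B: F → G → A → B costing 32
Shortest B→D: B → D = 16
Total via B: 32 + 16 = 48.

48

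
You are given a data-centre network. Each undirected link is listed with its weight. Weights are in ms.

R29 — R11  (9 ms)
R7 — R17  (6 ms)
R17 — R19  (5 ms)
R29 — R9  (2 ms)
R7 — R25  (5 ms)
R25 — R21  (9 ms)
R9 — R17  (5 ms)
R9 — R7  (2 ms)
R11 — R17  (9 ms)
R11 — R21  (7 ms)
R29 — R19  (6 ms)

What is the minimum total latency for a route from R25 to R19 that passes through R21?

30 ms

Best R25 to R21: R25–R21 costing 9
Best R21 to R19: R21–R11–R17–R19 costing 21
Total via R21: 9 + 21 = 30 ms.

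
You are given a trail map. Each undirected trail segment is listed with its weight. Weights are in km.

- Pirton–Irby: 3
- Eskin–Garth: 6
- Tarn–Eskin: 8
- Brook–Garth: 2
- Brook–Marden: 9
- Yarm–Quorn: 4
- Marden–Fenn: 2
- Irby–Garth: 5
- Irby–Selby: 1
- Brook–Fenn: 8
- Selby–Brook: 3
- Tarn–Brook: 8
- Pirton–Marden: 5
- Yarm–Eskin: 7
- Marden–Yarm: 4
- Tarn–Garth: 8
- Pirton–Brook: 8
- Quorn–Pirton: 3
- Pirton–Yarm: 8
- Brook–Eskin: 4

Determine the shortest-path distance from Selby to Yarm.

Settle nodes by increasing distance from Selby:
Selby: 0
Irby: 1  (via Selby)
Brook: 3  (via Selby)
Pirton: 4  (via Irby)
Garth: 5  (via Brook)
Quorn: 7  (via Pirton)
Eskin: 7  (via Brook)
Marden: 9  (via Pirton)
Yarm: 11  (via Quorn)
Shortest route: Selby → Irby → Pirton → Quorn → Yarm = 11 km.

11 km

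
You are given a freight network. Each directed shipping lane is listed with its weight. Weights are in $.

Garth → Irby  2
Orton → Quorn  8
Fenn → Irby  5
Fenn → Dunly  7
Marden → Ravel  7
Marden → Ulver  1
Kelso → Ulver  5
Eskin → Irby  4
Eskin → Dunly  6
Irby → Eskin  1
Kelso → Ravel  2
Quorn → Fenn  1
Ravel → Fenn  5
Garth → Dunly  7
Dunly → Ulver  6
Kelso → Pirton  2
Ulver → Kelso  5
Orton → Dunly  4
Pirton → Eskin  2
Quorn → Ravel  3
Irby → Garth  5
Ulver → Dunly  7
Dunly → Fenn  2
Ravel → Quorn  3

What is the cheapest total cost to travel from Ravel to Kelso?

Compare a few routes:
Ravel → Quorn → Fenn → Irby → Eskin → Dunly → Ulver → Kelso: 3+1+5+1+6+6+5 = 27
Ravel → Fenn → Dunly → Ulver → Kelso: 5+7+6+5 = 23
Ravel → Fenn → Irby → Eskin → Dunly → Ulver → Kelso: 5+5+1+6+6+5 = 28
Ravel → Quorn → Fenn → Dunly → Ulver → Kelso: 3+1+7+6+5 = 22
Cheapest is Ravel → Quorn → Fenn → Dunly → Ulver → Kelso at $22.

$22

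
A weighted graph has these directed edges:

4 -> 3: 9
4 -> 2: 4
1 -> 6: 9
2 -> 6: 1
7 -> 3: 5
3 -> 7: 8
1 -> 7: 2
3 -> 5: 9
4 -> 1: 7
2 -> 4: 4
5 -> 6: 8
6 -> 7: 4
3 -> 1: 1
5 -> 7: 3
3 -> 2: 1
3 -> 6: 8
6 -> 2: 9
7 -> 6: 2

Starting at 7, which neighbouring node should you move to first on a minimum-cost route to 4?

3

Candidate routes:
7–6–2–4: 2+9+4 = 15
7–3–2–4: 5+1+4 = 10
Cheapest is 7–3–2–4 at 10.
So from 7 the first move is to 3.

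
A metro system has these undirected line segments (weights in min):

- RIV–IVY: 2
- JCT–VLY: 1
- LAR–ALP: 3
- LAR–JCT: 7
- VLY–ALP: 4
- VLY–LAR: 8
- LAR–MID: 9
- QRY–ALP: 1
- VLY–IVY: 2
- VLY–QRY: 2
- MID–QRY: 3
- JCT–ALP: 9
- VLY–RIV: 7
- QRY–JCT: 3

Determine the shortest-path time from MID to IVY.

7 min

Shortest distances from MID:
MID: 0
QRY: 3  (via MID)
ALP: 4  (via QRY)
VLY: 5  (via QRY)
JCT: 6  (via QRY)
LAR: 7  (via ALP)
IVY: 7  (via VLY)
Shortest route: MID–QRY–VLY–IVY = 7 min.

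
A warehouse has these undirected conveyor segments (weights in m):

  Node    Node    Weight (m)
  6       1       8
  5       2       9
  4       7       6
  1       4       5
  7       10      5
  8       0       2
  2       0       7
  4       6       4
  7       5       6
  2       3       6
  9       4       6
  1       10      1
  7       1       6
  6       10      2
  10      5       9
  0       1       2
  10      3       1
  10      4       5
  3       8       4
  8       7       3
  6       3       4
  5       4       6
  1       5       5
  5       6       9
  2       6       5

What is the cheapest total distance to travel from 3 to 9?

12 m

Candidate routes:
3–10–4–9: 1+5+6 = 12
3–10–6–4–9: 1+2+4+6 = 13
The minimum is 12 m via 3–10–4–9.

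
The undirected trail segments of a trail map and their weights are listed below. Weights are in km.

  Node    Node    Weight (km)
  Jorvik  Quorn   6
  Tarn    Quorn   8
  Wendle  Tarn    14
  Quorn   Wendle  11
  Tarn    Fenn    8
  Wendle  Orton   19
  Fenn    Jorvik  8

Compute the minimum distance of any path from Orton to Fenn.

41 km

Running Dijkstra from Orton:
Orton: 0
Wendle: 19  (via Orton)
Quorn: 30  (via Wendle)
Tarn: 33  (via Wendle)
Jorvik: 36  (via Quorn)
Fenn: 41  (via Tarn)
Shortest route: Orton–Wendle–Tarn–Fenn = 41 km.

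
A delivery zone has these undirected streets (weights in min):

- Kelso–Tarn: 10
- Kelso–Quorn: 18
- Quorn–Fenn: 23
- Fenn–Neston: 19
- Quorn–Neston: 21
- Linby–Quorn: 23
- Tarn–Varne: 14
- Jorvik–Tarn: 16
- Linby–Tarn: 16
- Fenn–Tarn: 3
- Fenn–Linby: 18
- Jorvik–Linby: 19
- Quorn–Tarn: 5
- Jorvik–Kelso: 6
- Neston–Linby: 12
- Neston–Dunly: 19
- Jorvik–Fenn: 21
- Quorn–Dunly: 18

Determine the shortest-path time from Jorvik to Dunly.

39 min

Shortest distances from Jorvik:
Jorvik: 0
Kelso: 6  (via Jorvik)
Tarn: 16  (via Jorvik)
Fenn: 19  (via Tarn)
Linby: 19  (via Jorvik)
Quorn: 21  (via Tarn)
Varne: 30  (via Tarn)
Neston: 31  (via Linby)
Dunly: 39  (via Quorn)
Shortest route: Jorvik–Tarn–Quorn–Dunly = 39 min.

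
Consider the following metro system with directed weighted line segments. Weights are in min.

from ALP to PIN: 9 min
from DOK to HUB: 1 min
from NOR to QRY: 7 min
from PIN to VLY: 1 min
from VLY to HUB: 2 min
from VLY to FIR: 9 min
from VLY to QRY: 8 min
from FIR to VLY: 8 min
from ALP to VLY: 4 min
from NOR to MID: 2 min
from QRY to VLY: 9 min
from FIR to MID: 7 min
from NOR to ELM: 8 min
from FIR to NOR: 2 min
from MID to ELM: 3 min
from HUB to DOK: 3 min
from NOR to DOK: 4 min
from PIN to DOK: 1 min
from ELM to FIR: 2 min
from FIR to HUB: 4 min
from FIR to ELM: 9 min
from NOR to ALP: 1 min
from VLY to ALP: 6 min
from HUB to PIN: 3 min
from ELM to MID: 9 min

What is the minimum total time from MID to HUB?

Compare a few routes:
MID - ELM - FIR - VLY - HUB: 3+2+8+2 = 15
MID - ELM - FIR - HUB: 3+2+4 = 9
MID - ELM - FIR - NOR - DOK - HUB: 3+2+2+4+1 = 12
MID - ELM - FIR - NOR - ALP - VLY - HUB: 3+2+2+1+4+2 = 14
The minimum is 9 min via MID - ELM - FIR - HUB.

9 min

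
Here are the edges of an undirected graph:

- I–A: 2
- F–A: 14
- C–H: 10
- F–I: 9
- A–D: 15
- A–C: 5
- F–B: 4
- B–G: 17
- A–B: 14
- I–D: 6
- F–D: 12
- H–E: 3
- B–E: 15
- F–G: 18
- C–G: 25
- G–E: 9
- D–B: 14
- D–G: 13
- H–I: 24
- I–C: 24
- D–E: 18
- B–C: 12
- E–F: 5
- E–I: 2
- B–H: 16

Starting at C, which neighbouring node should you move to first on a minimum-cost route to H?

Candidate routes:
C - H: 10 = 10
C - A - I - E - H: 5+2+2+3 = 12
Cheapest is C - H at 10.
So from C the first move is to H.

H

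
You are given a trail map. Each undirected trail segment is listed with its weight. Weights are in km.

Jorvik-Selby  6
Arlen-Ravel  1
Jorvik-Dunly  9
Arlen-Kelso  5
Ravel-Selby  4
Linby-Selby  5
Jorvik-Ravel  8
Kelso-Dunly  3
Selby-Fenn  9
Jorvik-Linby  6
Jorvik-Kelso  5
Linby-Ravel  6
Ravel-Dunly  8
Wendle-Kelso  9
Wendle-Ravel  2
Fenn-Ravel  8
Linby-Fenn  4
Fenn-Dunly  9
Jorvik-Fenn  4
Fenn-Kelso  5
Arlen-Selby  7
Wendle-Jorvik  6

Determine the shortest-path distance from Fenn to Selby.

Candidate routes:
Fenn - Ravel - Selby: 8+4 = 12
Fenn - Selby: 9 = 9
Fenn - Jorvik - Selby: 4+6 = 10
The minimum is 9 km via Fenn - Selby.

9 km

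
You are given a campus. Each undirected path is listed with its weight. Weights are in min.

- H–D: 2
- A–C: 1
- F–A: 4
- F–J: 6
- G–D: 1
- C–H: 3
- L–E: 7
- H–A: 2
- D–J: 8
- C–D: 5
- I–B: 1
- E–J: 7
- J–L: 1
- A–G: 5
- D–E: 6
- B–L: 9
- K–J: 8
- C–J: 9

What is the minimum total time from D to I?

Enumerating some paths:
D - J - L - B - I: 8+1+9+1 = 19
D - E - L - B - I: 6+7+9+1 = 23
Cheapest is D - J - L - B - I at 19 min.

19 min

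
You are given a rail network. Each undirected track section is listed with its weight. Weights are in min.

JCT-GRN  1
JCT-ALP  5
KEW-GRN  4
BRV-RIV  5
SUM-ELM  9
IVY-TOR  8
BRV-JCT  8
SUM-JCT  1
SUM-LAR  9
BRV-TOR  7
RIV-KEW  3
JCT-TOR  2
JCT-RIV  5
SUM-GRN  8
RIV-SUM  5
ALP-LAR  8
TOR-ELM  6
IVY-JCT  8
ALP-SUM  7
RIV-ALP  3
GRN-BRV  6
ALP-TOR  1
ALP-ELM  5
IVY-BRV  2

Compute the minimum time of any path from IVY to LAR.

17 min

Settle nodes by increasing distance from IVY:
IVY: 0
BRV: 2  (via IVY)
RIV: 7  (via BRV)
GRN: 8  (via BRV)
JCT: 8  (via IVY)
TOR: 8  (via IVY)
SUM: 9  (via JCT)
ALP: 9  (via TOR)
KEW: 10  (via RIV)
ELM: 14  (via TOR)
LAR: 17  (via ALP)
Shortest route: IVY–TOR–ALP–LAR = 17 min.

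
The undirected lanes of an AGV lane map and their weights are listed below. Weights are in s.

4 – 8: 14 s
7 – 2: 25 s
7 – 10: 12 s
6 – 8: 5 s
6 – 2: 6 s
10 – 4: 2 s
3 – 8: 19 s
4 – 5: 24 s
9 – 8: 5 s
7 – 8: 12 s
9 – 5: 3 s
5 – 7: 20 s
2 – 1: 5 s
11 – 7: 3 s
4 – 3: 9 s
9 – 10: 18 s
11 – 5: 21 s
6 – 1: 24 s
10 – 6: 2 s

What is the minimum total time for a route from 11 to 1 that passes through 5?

45 s

Shortest 11→5: 11–5 = 21
Best 5 to 1: 5–9–8–6–2–1 costing 24
Total via 5: 21 + 24 = 45 s.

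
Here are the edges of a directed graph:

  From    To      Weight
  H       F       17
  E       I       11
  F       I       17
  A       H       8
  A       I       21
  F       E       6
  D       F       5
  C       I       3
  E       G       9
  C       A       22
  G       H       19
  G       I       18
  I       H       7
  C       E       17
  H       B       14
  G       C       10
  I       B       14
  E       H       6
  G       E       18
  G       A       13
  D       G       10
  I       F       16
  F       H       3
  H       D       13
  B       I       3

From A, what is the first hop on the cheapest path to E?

Candidate routes:
A–H–F–E: 8+17+6 = 31
A–H–B–I–F–E: 8+14+3+16+6 = 47
A–I–F–E: 21+16+6 = 43
A–H–D–F–E: 8+13+5+6 = 32
Cheapest is A–H–F–E at 31.
So from A the first move is to H.

H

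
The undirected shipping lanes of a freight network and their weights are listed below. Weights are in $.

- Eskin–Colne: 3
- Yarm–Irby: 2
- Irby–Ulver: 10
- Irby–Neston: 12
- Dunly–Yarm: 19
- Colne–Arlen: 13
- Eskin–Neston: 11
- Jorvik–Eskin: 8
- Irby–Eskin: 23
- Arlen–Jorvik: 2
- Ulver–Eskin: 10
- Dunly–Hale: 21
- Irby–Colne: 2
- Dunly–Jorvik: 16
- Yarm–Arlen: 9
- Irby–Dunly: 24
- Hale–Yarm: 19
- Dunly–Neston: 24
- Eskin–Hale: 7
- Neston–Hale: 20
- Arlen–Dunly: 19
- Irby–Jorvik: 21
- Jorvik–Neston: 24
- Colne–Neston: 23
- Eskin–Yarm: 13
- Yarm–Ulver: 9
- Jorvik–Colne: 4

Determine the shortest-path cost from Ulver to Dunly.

$28

Running Dijkstra from Ulver:
Ulver: 0
Yarm: 9  (via Ulver)
Eskin: 10  (via Ulver)
Irby: 10  (via Ulver)
Colne: 12  (via Irby)
Jorvik: 16  (via Colne)
Hale: 17  (via Eskin)
Arlen: 18  (via Yarm)
Neston: 21  (via Eskin)
Dunly: 28  (via Yarm)
Shortest route: Ulver → Yarm → Dunly = $28.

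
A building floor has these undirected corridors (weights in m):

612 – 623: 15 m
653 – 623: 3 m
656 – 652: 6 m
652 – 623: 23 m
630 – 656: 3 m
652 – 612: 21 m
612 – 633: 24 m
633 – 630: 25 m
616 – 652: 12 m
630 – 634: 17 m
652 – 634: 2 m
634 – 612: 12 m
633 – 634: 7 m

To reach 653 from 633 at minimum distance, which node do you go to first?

634

Enumerating some paths:
633–612–623–653: 24+15+3 = 42
633–634–612–623–653: 7+12+15+3 = 37
633–634–652–612–623–653: 7+2+21+15+3 = 48
633–634–652–623–653: 7+2+23+3 = 35
The minimum is 35 m via 633–634–652–623–653.
So from 633 the first move is to 634.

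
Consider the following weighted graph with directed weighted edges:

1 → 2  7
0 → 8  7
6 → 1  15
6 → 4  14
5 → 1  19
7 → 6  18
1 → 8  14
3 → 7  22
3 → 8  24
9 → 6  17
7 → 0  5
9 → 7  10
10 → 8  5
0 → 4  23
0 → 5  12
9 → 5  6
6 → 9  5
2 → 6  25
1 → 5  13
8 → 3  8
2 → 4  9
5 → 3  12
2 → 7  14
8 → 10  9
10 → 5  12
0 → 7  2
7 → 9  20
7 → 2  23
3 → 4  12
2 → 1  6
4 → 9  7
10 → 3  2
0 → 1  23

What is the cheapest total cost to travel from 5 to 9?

31

Running Dijkstra from 5:
5: 0
3: 12  (via 5)
1: 19  (via 5)
4: 24  (via 3)
2: 26  (via 1)
9: 31  (via 4)
Shortest route: 5 → 3 → 4 → 9 = 31.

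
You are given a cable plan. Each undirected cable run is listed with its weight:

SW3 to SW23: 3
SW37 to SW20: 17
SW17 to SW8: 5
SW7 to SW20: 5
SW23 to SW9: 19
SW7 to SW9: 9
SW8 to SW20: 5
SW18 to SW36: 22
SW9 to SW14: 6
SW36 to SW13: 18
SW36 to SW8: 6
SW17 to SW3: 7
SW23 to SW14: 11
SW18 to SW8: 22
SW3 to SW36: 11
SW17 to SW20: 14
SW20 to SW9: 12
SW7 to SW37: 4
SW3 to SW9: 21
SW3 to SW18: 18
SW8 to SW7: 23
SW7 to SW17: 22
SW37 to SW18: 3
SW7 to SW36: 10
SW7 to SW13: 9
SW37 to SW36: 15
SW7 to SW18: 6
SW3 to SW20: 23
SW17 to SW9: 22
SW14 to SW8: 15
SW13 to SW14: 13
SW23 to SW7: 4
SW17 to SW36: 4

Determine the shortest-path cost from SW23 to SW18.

Enumerating some paths:
SW23 → SW7 → SW18: 4+6 = 10
SW23 → SW7 → SW37 → SW18: 4+4+3 = 11
The minimum is 10 via SW23 → SW7 → SW18.

10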